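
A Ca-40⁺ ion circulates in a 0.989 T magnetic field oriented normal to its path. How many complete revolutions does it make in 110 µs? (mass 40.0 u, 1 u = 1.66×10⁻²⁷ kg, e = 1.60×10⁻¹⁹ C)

T = 2πm/(qB) = 2π(6.64×10^-26) / [(1×1.60×10^-19)(0.989)] = 2.6365×10^-6 s.
N = t/T = 1.10×10^-4 / 2.6365×10^-6 ≈ 41.72, so 41 complete revolutions.

N = 41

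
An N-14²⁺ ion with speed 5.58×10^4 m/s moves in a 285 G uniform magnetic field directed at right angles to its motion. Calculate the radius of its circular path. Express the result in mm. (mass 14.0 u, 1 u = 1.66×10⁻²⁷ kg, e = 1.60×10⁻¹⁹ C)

r ≈ 142 mm

The magnetic force provides the centripetal force: qvB = mv²/r, so r = mv/(qB).
r = (2.32×10^-26 kg)(5.58×10^4 m/s) / [(2×1.60×10^-19 C)(0.0285 T)] = 0.142 m.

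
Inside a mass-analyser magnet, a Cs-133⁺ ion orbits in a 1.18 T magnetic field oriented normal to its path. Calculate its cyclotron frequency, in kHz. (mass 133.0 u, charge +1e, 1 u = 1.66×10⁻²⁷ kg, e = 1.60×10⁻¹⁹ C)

f = qB/(2πm) = (1×1.60×10^-19)(1.18) / [2π(2.21×10^-25)] = 1.36×10^5 Hz.

f ≈ 136 kHz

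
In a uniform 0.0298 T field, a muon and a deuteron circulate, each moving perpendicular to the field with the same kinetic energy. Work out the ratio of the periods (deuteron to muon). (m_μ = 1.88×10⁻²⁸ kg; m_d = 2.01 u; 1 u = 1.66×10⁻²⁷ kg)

T = 2πm/(qB) is independent of speed, so T₂/T₁ = (m₂/q₂)/(m₁/q₁).
T_{deuteron}/T_{muon} = (3.34×10^-27/1e) / (1.88×10^-28/1e) = 17.7.

ratio ≈ 17.7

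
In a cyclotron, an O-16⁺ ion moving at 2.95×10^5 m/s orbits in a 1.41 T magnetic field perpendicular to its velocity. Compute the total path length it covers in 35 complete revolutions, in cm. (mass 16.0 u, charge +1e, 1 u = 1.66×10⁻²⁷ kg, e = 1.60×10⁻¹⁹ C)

r = mv/(qB) = 0.0347 m, so one revolution covers 2πr = 0.218 m.
In 35 revolutions: L = 35·2πr = 7.64 m.

L ≈ 764 cm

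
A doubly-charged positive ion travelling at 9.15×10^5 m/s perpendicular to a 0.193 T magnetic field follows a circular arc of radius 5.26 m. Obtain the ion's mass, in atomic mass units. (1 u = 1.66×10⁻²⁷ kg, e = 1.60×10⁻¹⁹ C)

qvB = mv²/r ⇒ m = qBr/v.
m = (2×1.60×10^-19)(0.193)(5.26) / (9.15×10^5) = 3.55×10^-25 kg = 214 u.

m ≈ 214 u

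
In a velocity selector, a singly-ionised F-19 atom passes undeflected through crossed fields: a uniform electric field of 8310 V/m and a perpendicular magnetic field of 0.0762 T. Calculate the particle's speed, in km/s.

For zero net force, qE = qvB, so v = E/B.
v = (8310) / (0.0762) = 1.09×10^5 m/s.

v ≈ 109 km/s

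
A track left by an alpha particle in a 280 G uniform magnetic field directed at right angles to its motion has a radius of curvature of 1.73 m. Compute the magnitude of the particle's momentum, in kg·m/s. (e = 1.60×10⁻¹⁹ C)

p ≈ 1.55×10^-20 kg·m/s

Since qvB = mv²/r, the momentum p = mv = qBr.
p = (2×1.60×10^-19)(0.0280)(1.73) = 1.55×10^-20 kg·m/s.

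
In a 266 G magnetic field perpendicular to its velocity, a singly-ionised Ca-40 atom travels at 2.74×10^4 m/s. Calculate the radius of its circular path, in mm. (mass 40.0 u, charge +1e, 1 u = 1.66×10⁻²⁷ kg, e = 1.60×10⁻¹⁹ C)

The magnetic force provides the centripetal force: qvB = mv²/r, so r = mv/(qB).
r = (6.64×10^-26 kg)(2.74×10^4 m/s) / [(1×1.60×10^-19 C)(0.0266 T)] = 0.427 m.

r ≈ 427 mm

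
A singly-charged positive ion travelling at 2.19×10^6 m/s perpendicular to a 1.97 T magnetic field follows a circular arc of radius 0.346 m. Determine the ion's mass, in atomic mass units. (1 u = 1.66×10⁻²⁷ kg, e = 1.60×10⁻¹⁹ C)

m ≈ 30.0 u

qvB = mv²/r ⇒ m = qBr/v.
m = (1×1.60×10^-19)(1.97)(0.346) / (2.19×10^6) = 4.98×10^-26 kg = 30.0 u.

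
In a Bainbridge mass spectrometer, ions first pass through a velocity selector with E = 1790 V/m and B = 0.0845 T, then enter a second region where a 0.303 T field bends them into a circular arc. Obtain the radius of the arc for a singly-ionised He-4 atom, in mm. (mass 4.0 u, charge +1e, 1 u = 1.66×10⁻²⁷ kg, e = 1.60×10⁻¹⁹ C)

r ≈ 2.90 mm

The selector passes v = E/B = 1790/0.0845 = 2.12×10^4 m/s.
In the deflection region, r = mv/(qB₂) = (6.64×10^-27)(2.12×10^4) / [(1×1.60×10^-19)(0.303)] = 2.90×10^-3 m.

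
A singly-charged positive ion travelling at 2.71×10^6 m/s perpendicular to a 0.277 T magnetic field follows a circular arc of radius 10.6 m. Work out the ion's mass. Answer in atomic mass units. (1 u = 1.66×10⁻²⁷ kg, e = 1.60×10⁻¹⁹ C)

m ≈ 104 u

qvB = mv²/r ⇒ m = qBr/v.
m = (1×1.60×10^-19)(0.277)(10.6) / (2.71×10^6) = 1.73×10^-25 kg = 104 u.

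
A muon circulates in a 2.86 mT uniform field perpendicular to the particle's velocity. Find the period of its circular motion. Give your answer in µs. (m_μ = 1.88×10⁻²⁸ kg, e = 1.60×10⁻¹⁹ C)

T ≈ 2.58 µs

The cyclotron period is independent of speed: T = 2πm/(qB).
T = 2π(1.88×10^-28) / [(1×1.60×10^-19)(2.86×10^-3)] = 2.58×10^-6 s.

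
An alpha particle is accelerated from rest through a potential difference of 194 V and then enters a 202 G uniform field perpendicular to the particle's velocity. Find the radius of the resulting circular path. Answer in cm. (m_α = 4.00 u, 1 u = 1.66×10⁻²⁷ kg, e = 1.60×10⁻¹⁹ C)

The kinetic energy gained is K = qV = (2×1.60×10^-19)(194) = 6.21×10^-17 J.
v = √(2K/m) = 1.37×10^5 m/s.
r = mv/(qB) = (6.64×10^-27)(1.37×10^5) / [(2×1.60×10^-19)(0.0202)] = 0.140 m.

r ≈ 14.0 cm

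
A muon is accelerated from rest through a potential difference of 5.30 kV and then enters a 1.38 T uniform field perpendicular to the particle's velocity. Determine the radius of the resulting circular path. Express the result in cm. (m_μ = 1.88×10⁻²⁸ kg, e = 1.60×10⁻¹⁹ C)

r ≈ 0.256 cm

The kinetic energy gained is K = qV = (1×1.60×10^-19)(5300) = 8.48×10^-16 J.
v = √(2K/m) = 3.00×10^6 m/s.
r = mv/(qB) = (1.88×10^-28)(3.00×10^6) / [(1×1.60×10^-19)(1.38)] = 2.56×10^-3 m.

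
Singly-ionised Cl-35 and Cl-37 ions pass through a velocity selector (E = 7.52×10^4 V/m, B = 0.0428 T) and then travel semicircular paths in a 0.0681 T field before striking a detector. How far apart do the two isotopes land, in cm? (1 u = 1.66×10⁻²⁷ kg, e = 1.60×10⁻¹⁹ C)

Δd ≈ 107 cm

Both emerge at v = E/B₁ = 1.76×10^6 m/s.
r = mv/(qB₂), so r₁ = 9.369 m and r₂ = 9.904 m, giving Δr = 0.535 m.
After a semicircle each ion lands a diameter 2r from the entry slit, so the separation is 2Δr = 1.07 m.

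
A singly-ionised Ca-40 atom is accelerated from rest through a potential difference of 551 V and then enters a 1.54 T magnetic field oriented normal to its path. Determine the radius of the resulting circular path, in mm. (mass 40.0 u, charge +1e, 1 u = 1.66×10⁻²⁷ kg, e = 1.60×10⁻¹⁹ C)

The kinetic energy gained is K = qV = (1×1.60×10^-19)(551) = 8.82×10^-17 J.
v = √(2K/m) = 5.15×10^4 m/s.
r = mv/(qB) = (6.64×10^-26)(5.15×10^4) / [(1×1.60×10^-19)(1.54)] = 0.0139 m.

r ≈ 13.9 mm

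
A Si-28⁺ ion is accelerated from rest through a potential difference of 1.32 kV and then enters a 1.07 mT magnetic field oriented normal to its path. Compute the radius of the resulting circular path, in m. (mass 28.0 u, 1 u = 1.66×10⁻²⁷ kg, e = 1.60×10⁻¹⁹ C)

The kinetic energy gained is K = qV = (1×1.60×10^-19)(1320) = 2.11×10^-16 J.
v = √(2K/m) = 9.53×10^4 m/s.
r = mv/(qB) = (4.65×10^-26)(9.53×10^4) / [(1×1.60×10^-19)(1.07×10^-3)] = 25.9 m.

r ≈ 25.9 m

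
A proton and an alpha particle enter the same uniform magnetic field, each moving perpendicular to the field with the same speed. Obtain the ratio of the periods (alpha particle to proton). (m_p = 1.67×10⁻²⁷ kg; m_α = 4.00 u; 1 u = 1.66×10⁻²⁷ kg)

ratio ≈ 1.99

T = 2πm/(qB) is independent of speed, so T₂/T₁ = (m₂/q₂)/(m₁/q₁).
T_{alpha particle}/T_{proton} = (6.64×10^-27/2e) / (1.67×10^-27/1e) = 1.99.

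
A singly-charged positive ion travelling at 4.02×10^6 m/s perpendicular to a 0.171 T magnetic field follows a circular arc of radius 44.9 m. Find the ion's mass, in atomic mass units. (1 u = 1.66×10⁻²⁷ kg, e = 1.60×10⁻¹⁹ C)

m ≈ 184 u

qvB = mv²/r ⇒ m = qBr/v.
m = (1×1.60×10^-19)(0.171)(44.9) / (4.02×10^6) = 3.06×10^-25 kg = 184 u.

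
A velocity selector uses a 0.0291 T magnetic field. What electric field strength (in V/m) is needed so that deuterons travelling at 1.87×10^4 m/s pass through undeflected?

E ≈ 544 V/m

qE = qvB ⇒ E = vB = (1.87×10^4)(0.0291) = 544 V/m.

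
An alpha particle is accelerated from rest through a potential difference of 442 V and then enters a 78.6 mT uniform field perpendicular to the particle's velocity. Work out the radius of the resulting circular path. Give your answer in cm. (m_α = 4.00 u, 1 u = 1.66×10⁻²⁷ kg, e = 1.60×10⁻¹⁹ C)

r ≈ 5.45 cm

The kinetic energy gained is K = qV = (2×1.60×10^-19)(442) = 1.41×10^-16 J.
v = √(2K/m) = 2.06×10^5 m/s.
r = mv/(qB) = (6.64×10^-27)(2.06×10^5) / [(2×1.60×10^-19)(0.0786)] = 0.0545 m.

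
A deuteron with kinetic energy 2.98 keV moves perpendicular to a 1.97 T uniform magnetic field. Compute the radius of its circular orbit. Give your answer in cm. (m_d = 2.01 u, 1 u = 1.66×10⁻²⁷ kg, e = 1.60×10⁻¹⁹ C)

r ≈ 0.566 cm

Convert the energy: K = 2.98 keV = 4.77×10^-16 J.
v = √(2K/m) = √(2·4.77×10^-16/3.34×10^-27) = 5.35×10^5 m/s.
r = mv/(qB) = (3.34×10^-27)(5.35×10^5) / [(1×1.60×10^-19)(1.97)] = 5.66×10^-3 m.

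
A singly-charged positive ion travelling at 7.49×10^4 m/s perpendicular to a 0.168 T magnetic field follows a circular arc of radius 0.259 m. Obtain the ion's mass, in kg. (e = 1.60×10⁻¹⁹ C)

qvB = mv²/r ⇒ m = qBr/v.
m = (1×1.60×10^-19)(0.168)(0.259) / (7.49×10^4) = 9.29×10^-26 kg.

m ≈ 9.29×10^-26 kg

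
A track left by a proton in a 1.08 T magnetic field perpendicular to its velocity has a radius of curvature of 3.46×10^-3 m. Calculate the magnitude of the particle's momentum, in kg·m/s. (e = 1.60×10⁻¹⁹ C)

p ≈ 5.98×10^-22 kg·m/s

Since qvB = mv²/r, the momentum p = mv = qBr.
p = (1×1.60×10^-19)(1.08)(3.46×10^-3) = 5.98×10^-22 kg·m/s.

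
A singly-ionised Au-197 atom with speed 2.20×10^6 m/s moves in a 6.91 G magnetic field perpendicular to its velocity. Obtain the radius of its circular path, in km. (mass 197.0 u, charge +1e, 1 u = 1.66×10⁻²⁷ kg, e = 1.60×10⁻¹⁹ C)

The magnetic force provides the centripetal force: qvB = mv²/r, so r = mv/(qB).
r = (3.27×10^-25 kg)(2.20×10^6 m/s) / [(1×1.60×10^-19 C)(6.91×10^-4 T)] = 6510 m.

r ≈ 6.51 km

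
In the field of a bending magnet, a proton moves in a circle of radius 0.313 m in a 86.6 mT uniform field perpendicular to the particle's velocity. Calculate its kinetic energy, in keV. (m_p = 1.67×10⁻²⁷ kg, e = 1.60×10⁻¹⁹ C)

v = qBr/m = (1×1.60×10^-19)(0.0866)(0.313) / (1.67×10^-27) = 2.60×10^6 m/s.
K = ½mv² = 0.5·(1.67×10^-27)·(2.60×10^6)² = 5.63×10^-15 J = 35.2 keV.

K ≈ 35.2 keV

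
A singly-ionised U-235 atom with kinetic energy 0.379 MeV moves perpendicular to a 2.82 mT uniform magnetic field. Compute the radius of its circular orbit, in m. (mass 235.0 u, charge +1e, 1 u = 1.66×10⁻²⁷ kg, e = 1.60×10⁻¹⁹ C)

Convert the energy: K = 0.379 MeV = 6.06×10^-14 J.
v = √(2K/m) = √(2·6.06×10^-14/3.90×10^-25) = 5.58×10^5 m/s.
r = mv/(qB) = (3.90×10^-25)(5.58×10^5) / [(1×1.60×10^-19)(2.82×10^-3)] = 482 m.

r ≈ 482 m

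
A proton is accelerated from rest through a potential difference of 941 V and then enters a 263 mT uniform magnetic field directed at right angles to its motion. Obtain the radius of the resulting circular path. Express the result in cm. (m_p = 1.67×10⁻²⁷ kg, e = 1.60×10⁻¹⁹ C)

The kinetic energy gained is K = qV = (1×1.60×10^-19)(941) = 1.51×10^-16 J.
v = √(2K/m) = 4.25×10^5 m/s.
r = mv/(qB) = (1.67×10^-27)(4.25×10^5) / [(1×1.60×10^-19)(0.263)] = 0.0169 m.

r ≈ 1.69 cm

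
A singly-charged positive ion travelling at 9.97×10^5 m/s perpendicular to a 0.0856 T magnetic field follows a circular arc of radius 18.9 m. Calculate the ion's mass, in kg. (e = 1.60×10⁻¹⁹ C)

m ≈ 2.60×10^-25 kg

qvB = mv²/r ⇒ m = qBr/v.
m = (1×1.60×10^-19)(0.0856)(18.9) / (9.97×10^5) = 2.60×10^-25 kg.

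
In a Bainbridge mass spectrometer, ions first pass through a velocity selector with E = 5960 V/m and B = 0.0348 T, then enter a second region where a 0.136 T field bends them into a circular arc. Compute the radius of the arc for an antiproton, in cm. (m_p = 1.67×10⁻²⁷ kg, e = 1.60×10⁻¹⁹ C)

r ≈ 1.31 cm

The selector passes v = E/B = 5960/0.0348 = 1.71×10^5 m/s.
In the deflection region, r = mv/(qB₂) = (1.67×10^-27)(1.71×10^5) / [(1×1.60×10^-19)(0.136)] = 0.0131 m.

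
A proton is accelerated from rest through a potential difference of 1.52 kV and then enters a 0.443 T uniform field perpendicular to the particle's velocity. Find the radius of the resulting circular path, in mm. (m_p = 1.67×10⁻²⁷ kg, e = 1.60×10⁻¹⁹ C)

r ≈ 12.7 mm

The kinetic energy gained is K = qV = (1×1.60×10^-19)(1520) = 2.43×10^-16 J.
v = √(2K/m) = 5.40×10^5 m/s.
r = mv/(qB) = (1.67×10^-27)(5.40×10^5) / [(1×1.60×10^-19)(0.443)] = 0.0127 m.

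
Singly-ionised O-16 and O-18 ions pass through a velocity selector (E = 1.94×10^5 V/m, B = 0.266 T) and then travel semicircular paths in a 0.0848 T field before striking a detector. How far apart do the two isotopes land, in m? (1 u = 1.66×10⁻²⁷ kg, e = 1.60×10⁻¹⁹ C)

Both emerge at v = E/B₁ = 7.29×10^5 m/s.
r = mv/(qB₂), so r₁ = 1.428 m and r₂ = 1.606 m, giving Δr = 0.178 m.
After a semicircle each ion lands a diameter 2r from the entry slit, so the separation is 2Δr = 0.357 m.

Δd ≈ 0.357 m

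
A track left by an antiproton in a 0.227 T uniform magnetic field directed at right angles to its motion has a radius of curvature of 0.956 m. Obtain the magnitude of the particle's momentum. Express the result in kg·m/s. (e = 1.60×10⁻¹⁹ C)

p ≈ 3.47×10^-20 kg·m/s

Since qvB = mv²/r, the momentum p = mv = qBr.
p = (1×1.60×10^-19)(0.227)(0.956) = 3.47×10^-20 kg·m/s.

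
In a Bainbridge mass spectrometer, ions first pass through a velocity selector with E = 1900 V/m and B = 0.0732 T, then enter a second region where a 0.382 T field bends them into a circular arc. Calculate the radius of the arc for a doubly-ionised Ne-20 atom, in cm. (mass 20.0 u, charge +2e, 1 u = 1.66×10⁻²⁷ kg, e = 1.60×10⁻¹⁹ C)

r ≈ 0.705 cm

The selector passes v = E/B = 1900/0.0732 = 2.60×10^4 m/s.
In the deflection region, r = mv/(qB₂) = (3.32×10^-26)(2.60×10^4) / [(2×1.60×10^-19)(0.382)] = 7.05×10^-3 m.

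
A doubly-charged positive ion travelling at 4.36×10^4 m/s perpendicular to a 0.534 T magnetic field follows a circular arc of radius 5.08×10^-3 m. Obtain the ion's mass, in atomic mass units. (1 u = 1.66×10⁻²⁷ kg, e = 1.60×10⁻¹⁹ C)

qvB = mv²/r ⇒ m = qBr/v.
m = (2×1.60×10^-19)(0.534)(5.08×10^-3) / (4.36×10^4) = 1.99×10^-26 kg = 12.0 u.

m ≈ 12.0 u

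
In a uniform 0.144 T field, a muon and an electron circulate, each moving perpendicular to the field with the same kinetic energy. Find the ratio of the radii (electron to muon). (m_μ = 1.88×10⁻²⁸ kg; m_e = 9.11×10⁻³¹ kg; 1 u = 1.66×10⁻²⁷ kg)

ratio ≈ 0.0696

r = √(2mK)/(qB) ⇒ at equal K, r ∝ √m/q.
r_{electron}/r_{muon} = 0.0696.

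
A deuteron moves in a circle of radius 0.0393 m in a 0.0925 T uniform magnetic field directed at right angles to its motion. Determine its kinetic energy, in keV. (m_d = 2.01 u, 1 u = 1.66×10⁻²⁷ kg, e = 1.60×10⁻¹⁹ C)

K ≈ 0.317 keV

v = qBr/m = (1×1.60×10^-19)(0.0925)(0.0393) / (3.34×10^-27) = 1.74×10^5 m/s.
K = ½mv² = 0.5·(3.34×10^-27)·(1.74×10^5)² = 5.07×10^-17 J = 0.317 keV.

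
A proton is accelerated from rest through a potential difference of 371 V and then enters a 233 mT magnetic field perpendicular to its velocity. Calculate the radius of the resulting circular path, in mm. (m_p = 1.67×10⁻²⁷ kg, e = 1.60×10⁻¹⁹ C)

The kinetic energy gained is K = qV = (1×1.60×10^-19)(371) = 5.94×10^-17 J.
v = √(2K/m) = 2.67×10^5 m/s.
r = mv/(qB) = (1.67×10^-27)(2.67×10^5) / [(1×1.60×10^-19)(0.233)] = 0.0119 m.

r ≈ 11.9 mm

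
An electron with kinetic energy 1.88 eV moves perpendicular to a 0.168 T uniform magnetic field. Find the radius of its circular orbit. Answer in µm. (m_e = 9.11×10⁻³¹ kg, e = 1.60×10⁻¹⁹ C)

r ≈ 27.5 µm

Convert the energy: K = 1.88 eV = 3.01×10^-19 J.
v = √(2K/m) = √(2·3.01×10^-19/9.11×10^-31) = 8.13×10^5 m/s.
r = mv/(qB) = (9.11×10^-31)(8.13×10^5) / [(1×1.60×10^-19)(0.168)] = 2.75×10^-5 m.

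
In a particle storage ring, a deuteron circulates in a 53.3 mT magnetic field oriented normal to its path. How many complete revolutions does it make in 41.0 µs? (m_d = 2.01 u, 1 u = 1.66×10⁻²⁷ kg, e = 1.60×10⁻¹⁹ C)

T = 2πm/(qB) = 2π(3.3366×10^-27) / [(1×1.60×10^-19)(0.0533)] = 2.4583×10^-6 s.
N = t/T = 4.10×10^-5 / 2.4583×10^-6 ≈ 16.68, so 16 complete revolutions.

N = 16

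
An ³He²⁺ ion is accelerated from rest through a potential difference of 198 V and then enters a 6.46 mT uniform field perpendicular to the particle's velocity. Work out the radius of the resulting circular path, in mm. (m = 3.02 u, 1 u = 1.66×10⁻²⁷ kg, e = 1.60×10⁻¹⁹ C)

The kinetic energy gained is K = qV = (2×1.60×10^-19)(198) = 6.34×10^-17 J.
v = √(2K/m) = 1.59×10^5 m/s.
r = mv/(qB) = (5.01×10^-27)(1.59×10^5) / [(2×1.60×10^-19)(6.46×10^-3)] = 0.386 m.

r ≈ 386 mm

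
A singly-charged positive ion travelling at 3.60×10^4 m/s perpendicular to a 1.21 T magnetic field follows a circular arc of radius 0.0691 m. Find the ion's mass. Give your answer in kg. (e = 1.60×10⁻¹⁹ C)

qvB = mv²/r ⇒ m = qBr/v.
m = (1×1.60×10^-19)(1.21)(0.0691) / (3.60×10^4) = 3.72×10^-25 kg.

m ≈ 3.72×10^-25 kg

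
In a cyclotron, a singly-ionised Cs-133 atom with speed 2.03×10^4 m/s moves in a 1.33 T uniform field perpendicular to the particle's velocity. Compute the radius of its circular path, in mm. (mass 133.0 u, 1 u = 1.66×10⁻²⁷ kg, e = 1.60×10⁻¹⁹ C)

The magnetic force provides the centripetal force: qvB = mv²/r, so r = mv/(qB).
r = (2.21×10^-25 kg)(2.03×10^4 m/s) / [(1×1.60×10^-19 C)(1.33 T)] = 0.0211 m.

r ≈ 21.1 mm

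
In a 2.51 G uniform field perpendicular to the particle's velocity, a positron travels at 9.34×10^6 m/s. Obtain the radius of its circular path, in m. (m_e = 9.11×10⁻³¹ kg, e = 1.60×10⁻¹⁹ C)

The magnetic force provides the centripetal force: qvB = mv²/r, so r = mv/(qB).
r = (9.11×10^-31 kg)(9.34×10^6 m/s) / [(1×1.60×10^-19 C)(2.51×10^-4 T)] = 0.212 m.

r ≈ 0.212 m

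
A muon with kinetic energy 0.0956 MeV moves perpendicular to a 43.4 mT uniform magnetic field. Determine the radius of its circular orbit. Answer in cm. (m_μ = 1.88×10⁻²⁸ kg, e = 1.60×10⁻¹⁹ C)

Convert the energy: K = 0.0956 MeV = 1.53×10^-14 J.
v = √(2K/m) = √(2·1.53×10^-14/1.88×10^-28) = 1.28×10^7 m/s.
r = mv/(qB) = (1.88×10^-28)(1.28×10^7) / [(1×1.60×10^-19)(0.0434)] = 0.345 m.

r ≈ 34.5 cm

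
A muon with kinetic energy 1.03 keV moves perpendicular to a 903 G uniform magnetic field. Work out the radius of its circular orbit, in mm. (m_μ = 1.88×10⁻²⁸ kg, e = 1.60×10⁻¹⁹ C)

Convert the energy: K = 1.03 keV = 1.65×10^-16 J.
v = √(2K/m) = √(2·1.65×10^-16/1.88×10^-28) = 1.32×10^6 m/s.
r = mv/(qB) = (1.88×10^-28)(1.32×10^6) / [(1×1.60×10^-19)(0.0903)] = 0.0172 m.

r ≈ 17.2 mm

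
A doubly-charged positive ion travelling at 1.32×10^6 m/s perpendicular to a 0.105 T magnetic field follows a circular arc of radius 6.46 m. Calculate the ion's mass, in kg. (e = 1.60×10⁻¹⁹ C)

qvB = mv²/r ⇒ m = qBr/v.
m = (2×1.60×10^-19)(0.105)(6.46) / (1.32×10^6) = 1.64×10^-25 kg.

m ≈ 1.64×10^-25 kg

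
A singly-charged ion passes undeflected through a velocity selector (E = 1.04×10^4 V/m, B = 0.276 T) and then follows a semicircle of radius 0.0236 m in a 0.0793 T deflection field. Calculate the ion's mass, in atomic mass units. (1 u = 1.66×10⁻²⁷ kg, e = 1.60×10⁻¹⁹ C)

v = E/B₁ = 3.77×10^4 m/s.
From r = mv/(qB₂), m = qB₂r/v = (1×1.60×10^-19)(0.0793)(0.0236) / (3.77×10^4) = 7.95×10^-27 kg.
In atomic mass units: m = 7.95×10^-27 / 1.66×10^-27 = 4.79 u.

m ≈ 4.79 u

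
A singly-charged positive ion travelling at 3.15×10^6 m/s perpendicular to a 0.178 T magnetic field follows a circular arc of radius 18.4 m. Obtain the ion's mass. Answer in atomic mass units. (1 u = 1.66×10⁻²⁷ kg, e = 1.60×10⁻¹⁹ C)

m ≈ 100 u

qvB = mv²/r ⇒ m = qBr/v.
m = (1×1.60×10^-19)(0.178)(18.4) / (3.15×10^6) = 1.66×10^-25 kg = 100 u.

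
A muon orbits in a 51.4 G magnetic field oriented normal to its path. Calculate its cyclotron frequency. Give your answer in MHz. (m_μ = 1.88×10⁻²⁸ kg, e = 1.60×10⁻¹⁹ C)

f = qB/(2πm) = (1×1.60×10^-19)(5.14×10^-3) / [2π(1.88×10^-28)] = 6.96×10^5 Hz.

f ≈ 0.696 MHz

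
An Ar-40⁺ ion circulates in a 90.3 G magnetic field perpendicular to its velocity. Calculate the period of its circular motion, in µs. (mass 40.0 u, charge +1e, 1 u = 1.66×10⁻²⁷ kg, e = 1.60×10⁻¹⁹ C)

The cyclotron period is independent of speed: T = 2πm/(qB).
T = 2π(6.64×10^-26) / [(1×1.60×10^-19)(9.03×10^-3)] = 2.89×10^-4 s.

T ≈ 289 µs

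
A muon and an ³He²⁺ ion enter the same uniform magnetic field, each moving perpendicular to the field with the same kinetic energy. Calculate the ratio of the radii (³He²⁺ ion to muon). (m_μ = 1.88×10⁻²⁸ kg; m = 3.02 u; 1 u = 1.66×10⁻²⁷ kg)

ratio ≈ 2.58

r = √(2mK)/(qB) ⇒ at equal K, r ∝ √m/q.
r_{³He²⁺ ion}/r_{muon} = 2.58.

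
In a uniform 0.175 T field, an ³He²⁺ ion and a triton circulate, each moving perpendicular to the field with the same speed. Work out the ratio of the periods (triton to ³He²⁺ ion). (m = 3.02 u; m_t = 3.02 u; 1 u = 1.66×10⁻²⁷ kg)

T = 2πm/(qB) is independent of speed, so T₂/T₁ = (m₂/q₂)/(m₁/q₁).
T_{triton}/T_{³He²⁺ ion} = (5.01×10^-27/1e) / (5.01×10^-27/2e) = 2.00.

ratio ≈ 2.00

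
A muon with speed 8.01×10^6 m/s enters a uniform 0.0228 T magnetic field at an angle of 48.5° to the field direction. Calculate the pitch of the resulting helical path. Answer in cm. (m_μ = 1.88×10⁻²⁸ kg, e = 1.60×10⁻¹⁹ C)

pitch ≈ 172 cm

The velocity component along B is v∥ = v cos48.5° = 5.31×10^6 m/s.
The cyclotron period T = 2πm/(qB) = 3.24×10^-7 s is set by m, q, B alone.
Pitch = v∥·T = (5.31×10^6)(3.24×10^-7) = 1.72 m.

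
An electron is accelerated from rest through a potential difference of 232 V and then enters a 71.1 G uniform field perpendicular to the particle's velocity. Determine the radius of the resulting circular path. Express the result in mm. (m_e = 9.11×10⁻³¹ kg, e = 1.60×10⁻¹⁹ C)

r ≈ 7.23 mm

The kinetic energy gained is K = qV = (1×1.60×10^-19)(232) = 3.71×10^-17 J.
v = √(2K/m) = 9.03×10^6 m/s.
r = mv/(qB) = (9.11×10^-31)(9.03×10^6) / [(1×1.60×10^-19)(7.11×10^-3)] = 7.23×10^-3 m.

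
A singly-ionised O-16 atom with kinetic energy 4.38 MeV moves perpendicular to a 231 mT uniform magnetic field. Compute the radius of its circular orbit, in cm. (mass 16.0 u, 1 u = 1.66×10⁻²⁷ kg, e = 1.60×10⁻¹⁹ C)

Convert the energy: K = 4.38 MeV = 7.01×10^-13 J.
v = √(2K/m) = √(2·7.01×10^-13/2.66×10^-26) = 7.26×10^6 m/s.
r = mv/(qB) = (2.66×10^-26)(7.26×10^6) / [(1×1.60×10^-19)(0.231)] = 5.22 m.

r ≈ 522 cm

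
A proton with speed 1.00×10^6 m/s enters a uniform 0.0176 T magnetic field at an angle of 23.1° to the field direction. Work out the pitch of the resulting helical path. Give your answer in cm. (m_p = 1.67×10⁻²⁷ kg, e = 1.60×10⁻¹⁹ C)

pitch ≈ 343 cm

The velocity component along B is v∥ = v cos23.1° = 9.20×10^5 m/s.
The cyclotron period T = 2πm/(qB) = 3.73×10^-6 s is set by m, q, B alone.
Pitch = v∥·T = (9.20×10^5)(3.73×10^-6) = 3.43 m.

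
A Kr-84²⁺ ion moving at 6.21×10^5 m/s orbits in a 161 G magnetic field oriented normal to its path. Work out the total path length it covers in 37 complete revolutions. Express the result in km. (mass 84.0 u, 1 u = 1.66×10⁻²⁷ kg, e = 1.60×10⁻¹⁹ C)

r = mv/(qB) = 16.8 m, so one revolution covers 2πr = 106 m.
In 37 revolutions: L = 37·2πr = 3910 m.

L ≈ 3.91 km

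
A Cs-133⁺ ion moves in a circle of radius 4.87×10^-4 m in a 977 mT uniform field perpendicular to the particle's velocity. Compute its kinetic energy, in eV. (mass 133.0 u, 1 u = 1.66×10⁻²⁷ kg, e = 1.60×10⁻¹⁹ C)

v = qBr/m = (1×1.60×10^-19)(0.977)(4.87×10^-4) / (2.21×10^-25) = 345 m/s.
K = ½mv² = 0.5·(2.21×10^-25)·(345)² = 1.31×10^-20 J = 0.0820 eV.

K ≈ 0.0820 eV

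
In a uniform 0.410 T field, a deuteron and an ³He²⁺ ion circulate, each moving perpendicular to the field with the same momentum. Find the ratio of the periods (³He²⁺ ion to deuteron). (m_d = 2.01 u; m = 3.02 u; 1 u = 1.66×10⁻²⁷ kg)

T = 2πm/(qB) is independent of speed, so T₂/T₁ = (m₂/q₂)/(m₁/q₁).
T_{³He²⁺ ion}/T_{deuteron} = (5.01×10^-27/2e) / (3.34×10^-27/1e) = 0.751.

ratio ≈ 0.751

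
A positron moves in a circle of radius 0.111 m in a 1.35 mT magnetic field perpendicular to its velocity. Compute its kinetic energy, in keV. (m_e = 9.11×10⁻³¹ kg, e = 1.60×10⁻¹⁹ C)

K ≈ 1.97 keV

v = qBr/m = (1×1.60×10^-19)(1.35×10^-3)(0.111) / (9.11×10^-31) = 2.63×10^7 m/s.
K = ½mv² = 0.5·(9.11×10^-31)·(2.63×10^7)² = 3.16×10^-16 J = 1.97 keV.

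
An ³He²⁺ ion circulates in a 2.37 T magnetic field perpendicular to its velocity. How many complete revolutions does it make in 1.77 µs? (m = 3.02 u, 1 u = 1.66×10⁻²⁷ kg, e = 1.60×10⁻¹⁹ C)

N = 42

T = 2πm/(qB) = 2π(5.0132×10^-27) / [(2×1.60×10^-19)(2.37)] = 4.1533×10^-8 s.
N = t/T = 1.77×10^-6 / 4.1533×10^-8 ≈ 42.62, so 42 complete revolutions.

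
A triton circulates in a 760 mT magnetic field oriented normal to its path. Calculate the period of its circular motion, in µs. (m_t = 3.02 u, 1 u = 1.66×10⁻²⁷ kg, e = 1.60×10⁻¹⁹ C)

The cyclotron period is independent of speed: T = 2πm/(qB).
T = 2π(5.01×10^-27) / [(1×1.60×10^-19)(0.760)] = 2.59×10^-7 s.

T ≈ 0.259 µs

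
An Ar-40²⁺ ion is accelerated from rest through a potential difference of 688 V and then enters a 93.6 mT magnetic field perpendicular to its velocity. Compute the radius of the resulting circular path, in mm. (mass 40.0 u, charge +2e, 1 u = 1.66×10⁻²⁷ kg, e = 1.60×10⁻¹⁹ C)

r ≈ 181 mm

The kinetic energy gained is K = qV = (2×1.60×10^-19)(688) = 2.20×10^-16 J.
v = √(2K/m) = 8.14×10^4 m/s.
r = mv/(qB) = (6.64×10^-26)(8.14×10^4) / [(2×1.60×10^-19)(0.0936)] = 0.181 m.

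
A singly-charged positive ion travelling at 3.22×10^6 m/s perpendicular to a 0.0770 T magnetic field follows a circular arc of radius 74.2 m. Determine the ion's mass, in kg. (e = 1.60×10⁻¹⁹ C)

qvB = mv²/r ⇒ m = qBr/v.
m = (1×1.60×10^-19)(0.0770)(74.2) / (3.22×10^6) = 2.84×10^-25 kg.

m ≈ 2.84×10^-25 kg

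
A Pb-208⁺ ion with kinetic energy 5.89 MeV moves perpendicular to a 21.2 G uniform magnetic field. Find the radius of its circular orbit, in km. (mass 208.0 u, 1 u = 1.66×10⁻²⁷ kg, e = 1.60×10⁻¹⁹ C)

Convert the energy: K = 5.89 MeV = 9.42×10^-13 J.
v = √(2K/m) = √(2·9.42×10^-13/3.45×10^-25) = 2.34×10^6 m/s.
r = mv/(qB) = (3.45×10^-25)(2.34×10^6) / [(1×1.60×10^-19)(2.12×10^-3)] = 2380 m.

r ≈ 2.38 km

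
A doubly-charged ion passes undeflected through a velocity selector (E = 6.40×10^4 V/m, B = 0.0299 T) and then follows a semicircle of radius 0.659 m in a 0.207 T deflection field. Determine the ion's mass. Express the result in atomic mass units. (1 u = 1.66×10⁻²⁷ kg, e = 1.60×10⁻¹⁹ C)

m ≈ 12.3 u

v = E/B₁ = 2.14×10^6 m/s.
From r = mv/(qB₂), m = qB₂r/v = (2×1.60×10^-19)(0.207)(0.659) / (2.14×10^6) = 2.04×10^-26 kg.
In atomic mass units: m = 2.04×10^-26 / 1.66×10^-27 = 12.3 u.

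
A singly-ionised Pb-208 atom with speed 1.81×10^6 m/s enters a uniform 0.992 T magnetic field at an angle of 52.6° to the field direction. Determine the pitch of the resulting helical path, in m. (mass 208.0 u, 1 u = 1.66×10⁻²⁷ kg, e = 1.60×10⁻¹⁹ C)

pitch ≈ 15.0 m

The velocity component along B is v∥ = v cos52.6° = 1.10×10^6 m/s.
The cyclotron period T = 2πm/(qB) = 1.37×10^-5 s is set by m, q, B alone.
Pitch = v∥·T = (1.10×10^6)(1.37×10^-5) = 15.0 m.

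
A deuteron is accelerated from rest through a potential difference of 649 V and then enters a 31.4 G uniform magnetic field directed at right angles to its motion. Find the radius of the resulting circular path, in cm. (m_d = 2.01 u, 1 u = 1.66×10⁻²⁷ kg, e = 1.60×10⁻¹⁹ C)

r ≈ 166 cm

The kinetic energy gained is K = qV = (1×1.60×10^-19)(649) = 1.04×10^-16 J.
v = √(2K/m) = 2.49×10^5 m/s.
r = mv/(qB) = (3.34×10^-27)(2.49×10^5) / [(1×1.60×10^-19)(3.14×10^-3)] = 1.66 m.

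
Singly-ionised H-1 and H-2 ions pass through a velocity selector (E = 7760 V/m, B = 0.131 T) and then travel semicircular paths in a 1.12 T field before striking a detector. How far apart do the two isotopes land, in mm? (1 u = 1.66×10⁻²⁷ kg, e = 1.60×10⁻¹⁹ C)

Both emerge at v = E/B₁ = 5.92×10^4 m/s.
r = mv/(qB₂), so r₁ = 5.487×10^-4 m and r₂ = 1.097×10^-3 m, giving Δr = 5.49×10^-4 m.
After a semicircle each ion lands a diameter 2r from the entry slit, so the separation is 2Δr = 1.10×10^-3 m.

Δd ≈ 1.10 mm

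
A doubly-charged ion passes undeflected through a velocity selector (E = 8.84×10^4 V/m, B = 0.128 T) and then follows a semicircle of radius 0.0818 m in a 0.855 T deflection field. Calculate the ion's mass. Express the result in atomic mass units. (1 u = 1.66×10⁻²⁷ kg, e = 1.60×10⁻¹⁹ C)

m ≈ 19.5 u

v = E/B₁ = 6.91×10^5 m/s.
From r = mv/(qB₂), m = qB₂r/v = (2×1.60×10^-19)(0.855)(0.0818) / (6.91×10^5) = 3.24×10^-26 kg.
In atomic mass units: m = 3.24×10^-26 / 1.66×10^-27 = 19.5 u.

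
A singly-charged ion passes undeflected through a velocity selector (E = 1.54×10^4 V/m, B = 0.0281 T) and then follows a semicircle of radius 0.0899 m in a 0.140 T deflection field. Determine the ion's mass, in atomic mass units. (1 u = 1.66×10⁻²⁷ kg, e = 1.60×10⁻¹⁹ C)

v = E/B₁ = 5.48×10^5 m/s.
From r = mv/(qB₂), m = qB₂r/v = (1×1.60×10^-19)(0.140)(0.0899) / (5.48×10^5) = 3.67×10^-27 kg.
In atomic mass units: m = 3.67×10^-27 / 1.66×10^-27 = 2.21 u.

m ≈ 2.21 u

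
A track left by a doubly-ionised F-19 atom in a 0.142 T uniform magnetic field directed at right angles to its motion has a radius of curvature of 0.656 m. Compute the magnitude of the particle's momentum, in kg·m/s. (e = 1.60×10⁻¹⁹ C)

Since qvB = mv²/r, the momentum p = mv = qBr.
p = (2×1.60×10^-19)(0.142)(0.656) = 2.98×10^-20 kg·m/s.

p ≈ 2.98×10^-20 kg·m/s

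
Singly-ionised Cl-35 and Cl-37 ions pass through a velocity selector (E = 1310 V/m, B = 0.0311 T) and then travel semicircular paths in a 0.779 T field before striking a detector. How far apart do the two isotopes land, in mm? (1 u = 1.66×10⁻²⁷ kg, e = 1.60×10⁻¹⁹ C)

Both emerge at v = E/B₁ = 4.21×10^4 m/s.
r = mv/(qB₂), so r₁ = 0.01963 m and r₂ = 0.02076 m, giving Δr = 1.12×10^-3 m.
After a semicircle each ion lands a diameter 2r from the entry slit, so the separation is 2Δr = 2.24×10^-3 m.

Δd ≈ 2.24 mm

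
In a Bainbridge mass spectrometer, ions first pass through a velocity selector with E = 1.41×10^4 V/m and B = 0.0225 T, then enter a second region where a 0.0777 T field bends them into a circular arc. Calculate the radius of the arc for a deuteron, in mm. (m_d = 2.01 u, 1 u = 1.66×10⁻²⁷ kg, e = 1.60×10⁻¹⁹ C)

The selector passes v = E/B = 1.41×10^4/0.0225 = 6.27×10^5 m/s.
In the deflection region, r = mv/(qB₂) = (3.34×10^-27)(6.27×10^5) / [(1×1.60×10^-19)(0.0777)] = 0.168 m.

r ≈ 168 mm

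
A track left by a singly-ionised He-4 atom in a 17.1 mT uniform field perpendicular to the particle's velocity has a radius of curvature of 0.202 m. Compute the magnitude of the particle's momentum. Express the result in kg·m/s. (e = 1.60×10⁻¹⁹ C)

p ≈ 5.53×10^-22 kg·m/s

Since qvB = mv²/r, the momentum p = mv = qBr.
p = (1×1.60×10^-19)(0.0171)(0.202) = 5.53×10^-22 kg·m/s.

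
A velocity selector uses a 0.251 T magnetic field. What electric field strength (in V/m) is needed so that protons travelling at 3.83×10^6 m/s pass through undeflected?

qE = qvB ⇒ E = vB = (3.83×10^6)(0.251) = 9.61×10^5 V/m.

E ≈ 9.61×10^5 V/m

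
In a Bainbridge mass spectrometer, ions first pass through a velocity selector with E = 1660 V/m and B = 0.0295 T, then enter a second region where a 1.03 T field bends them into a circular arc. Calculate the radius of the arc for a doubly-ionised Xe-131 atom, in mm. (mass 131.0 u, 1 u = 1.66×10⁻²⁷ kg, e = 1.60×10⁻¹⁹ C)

r ≈ 37.1 mm

The selector passes v = E/B = 1660/0.0295 = 5.63×10^4 m/s.
In the deflection region, r = mv/(qB₂) = (2.17×10^-25)(5.63×10^4) / [(2×1.60×10^-19)(1.03)] = 0.0371 m.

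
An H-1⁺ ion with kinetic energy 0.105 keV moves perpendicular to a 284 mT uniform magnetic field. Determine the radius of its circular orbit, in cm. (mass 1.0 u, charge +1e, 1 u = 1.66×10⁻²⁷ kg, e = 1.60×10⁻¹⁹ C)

Convert the energy: K = 0.105 keV = 1.68×10^-17 J.
v = √(2K/m) = √(2·1.68×10^-17/1.66×10^-27) = 1.42×10^5 m/s.
r = mv/(qB) = (1.66×10^-27)(1.42×10^5) / [(1×1.60×10^-19)(0.284)] = 5.20×10^-3 m.

r ≈ 0.520 cm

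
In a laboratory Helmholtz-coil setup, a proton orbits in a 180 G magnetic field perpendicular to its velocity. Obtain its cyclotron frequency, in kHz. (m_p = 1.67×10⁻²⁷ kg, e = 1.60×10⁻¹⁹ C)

f ≈ 274 kHz

f = qB/(2πm) = (1×1.60×10^-19)(0.0180) / [2π(1.67×10^-27)] = 2.74×10^5 Hz.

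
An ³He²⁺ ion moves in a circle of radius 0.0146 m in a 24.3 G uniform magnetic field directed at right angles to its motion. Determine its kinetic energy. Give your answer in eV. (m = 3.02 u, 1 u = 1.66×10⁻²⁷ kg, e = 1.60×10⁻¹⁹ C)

K ≈ 0.0803 eV

v = qBr/m = (2×1.60×10^-19)(2.43×10^-3)(0.0146) / (5.01×10^-27) = 2260 m/s.
K = ½mv² = 0.5·(5.01×10^-27)·(2260)² = 1.29×10^-20 J = 0.0803 eV.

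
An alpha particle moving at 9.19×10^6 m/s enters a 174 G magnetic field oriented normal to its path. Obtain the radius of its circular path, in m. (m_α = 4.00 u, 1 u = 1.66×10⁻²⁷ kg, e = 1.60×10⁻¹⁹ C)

r ≈ 11.0 m

The magnetic force provides the centripetal force: qvB = mv²/r, so r = mv/(qB).
r = (6.64×10^-27 kg)(9.19×10^6 m/s) / [(2×1.60×10^-19 C)(0.0174 T)] = 11.0 m.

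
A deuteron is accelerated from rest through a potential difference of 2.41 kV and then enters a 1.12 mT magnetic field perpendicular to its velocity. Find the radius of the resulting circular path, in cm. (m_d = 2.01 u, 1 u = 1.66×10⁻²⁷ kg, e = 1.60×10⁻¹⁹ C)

The kinetic energy gained is K = qV = (1×1.60×10^-19)(2410) = 3.86×10^-16 J.
v = √(2K/m) = 4.81×10^5 m/s.
r = mv/(qB) = (3.34×10^-27)(4.81×10^5) / [(1×1.60×10^-19)(1.12×10^-3)] = 8.95 m.

r ≈ 895 cm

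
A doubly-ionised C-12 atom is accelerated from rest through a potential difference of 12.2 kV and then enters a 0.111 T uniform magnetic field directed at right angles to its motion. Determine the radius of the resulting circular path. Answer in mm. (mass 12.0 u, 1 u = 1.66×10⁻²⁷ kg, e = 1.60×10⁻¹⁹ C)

The kinetic energy gained is K = qV = (2×1.60×10^-19)(1.22×10^4) = 3.90×10^-15 J.
v = √(2K/m) = 6.26×10^5 m/s.
r = mv/(qB) = (1.99×10^-26)(6.26×10^5) / [(2×1.60×10^-19)(0.111)] = 0.351 m.

r ≈ 351 mm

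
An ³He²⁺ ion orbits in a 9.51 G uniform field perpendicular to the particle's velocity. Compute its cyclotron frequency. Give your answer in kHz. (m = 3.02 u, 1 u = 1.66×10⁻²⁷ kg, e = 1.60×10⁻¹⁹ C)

f ≈ 9.66 kHz

f = qB/(2πm) = (2×1.60×10^-19)(9.51×10^-4) / [2π(5.01×10^-27)] = 9660 Hz.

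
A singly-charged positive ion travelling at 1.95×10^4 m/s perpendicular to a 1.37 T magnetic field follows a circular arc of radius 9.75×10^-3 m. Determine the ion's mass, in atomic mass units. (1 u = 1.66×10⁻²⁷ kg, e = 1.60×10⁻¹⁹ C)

m ≈ 66.0 u

qvB = mv²/r ⇒ m = qBr/v.
m = (1×1.60×10^-19)(1.37)(9.75×10^-3) / (1.95×10^4) = 1.10×10^-25 kg = 66.0 u.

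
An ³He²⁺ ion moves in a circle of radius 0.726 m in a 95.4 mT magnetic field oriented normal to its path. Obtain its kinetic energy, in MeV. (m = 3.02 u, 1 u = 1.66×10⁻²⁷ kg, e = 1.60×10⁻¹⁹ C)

K ≈ 0.306 MeV

v = qBr/m = (2×1.60×10^-19)(0.0954)(0.726) / (5.01×10^-27) = 4.42×10^6 m/s.
K = ½mv² = 0.5·(5.01×10^-27)·(4.42×10^6)² = 4.90×10^-14 J = 0.306 MeV.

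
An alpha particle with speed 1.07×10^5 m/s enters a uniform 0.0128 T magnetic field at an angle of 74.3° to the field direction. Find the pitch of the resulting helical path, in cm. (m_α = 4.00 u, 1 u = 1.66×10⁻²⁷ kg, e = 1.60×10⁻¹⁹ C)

pitch ≈ 29.5 cm

The velocity component along B is v∥ = v cos74.3° = 2.90×10^4 m/s.
The cyclotron period T = 2πm/(qB) = 1.02×10^-5 s is set by m, q, B alone.
Pitch = v∥·T = (2.90×10^4)(1.02×10^-5) = 0.295 m.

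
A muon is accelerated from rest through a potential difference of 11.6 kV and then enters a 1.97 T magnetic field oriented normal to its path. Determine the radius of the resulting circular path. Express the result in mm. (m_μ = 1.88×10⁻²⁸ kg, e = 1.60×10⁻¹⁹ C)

r ≈ 2.65 mm

The kinetic energy gained is K = qV = (1×1.60×10^-19)(1.16×10^4) = 1.86×10^-15 J.
v = √(2K/m) = 4.44×10^6 m/s.
r = mv/(qB) = (1.88×10^-28)(4.44×10^6) / [(1×1.60×10^-19)(1.97)] = 2.65×10^-3 m.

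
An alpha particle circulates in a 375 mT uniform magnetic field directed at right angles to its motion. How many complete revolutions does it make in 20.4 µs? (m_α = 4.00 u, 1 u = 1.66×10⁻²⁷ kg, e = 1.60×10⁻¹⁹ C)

N = 58

T = 2πm/(qB) = 2π(6.64×10^-27) / [(2×1.60×10^-19)(0.375)] = 3.4767×10^-7 s.
N = t/T = 2.04×10^-5 / 3.4767×10^-7 ≈ 58.68, so 58 complete revolutions.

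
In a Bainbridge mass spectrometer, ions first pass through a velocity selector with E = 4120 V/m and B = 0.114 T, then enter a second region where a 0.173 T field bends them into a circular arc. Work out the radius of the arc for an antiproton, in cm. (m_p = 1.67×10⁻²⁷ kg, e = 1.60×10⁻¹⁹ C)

The selector passes v = E/B = 4120/0.114 = 3.61×10^4 m/s.
In the deflection region, r = mv/(qB₂) = (1.67×10^-27)(3.61×10^4) / [(1×1.60×10^-19)(0.173)] = 2.18×10^-3 m.

r ≈ 0.218 cm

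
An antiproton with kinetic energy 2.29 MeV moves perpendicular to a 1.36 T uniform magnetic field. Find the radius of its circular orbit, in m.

r ≈ 0.161 m

Convert the energy: K = 2.29 MeV = 3.66×10^-13 J.
v = √(2K/m) = √(2·3.66×10^-13/1.67×10^-27) = 2.09×10^7 m/s.
r = mv/(qB) = (1.67×10^-27)(2.09×10^7) / [(1×1.60×10^-19)(1.36)] = 0.161 m.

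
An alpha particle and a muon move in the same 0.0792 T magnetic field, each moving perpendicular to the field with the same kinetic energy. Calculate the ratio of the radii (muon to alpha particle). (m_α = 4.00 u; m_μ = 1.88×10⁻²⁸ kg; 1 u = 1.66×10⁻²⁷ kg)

ratio ≈ 0.337

r = √(2mK)/(qB) ⇒ at equal K, r ∝ √m/q.
r_{muon}/r_{alpha particle} = 0.337.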